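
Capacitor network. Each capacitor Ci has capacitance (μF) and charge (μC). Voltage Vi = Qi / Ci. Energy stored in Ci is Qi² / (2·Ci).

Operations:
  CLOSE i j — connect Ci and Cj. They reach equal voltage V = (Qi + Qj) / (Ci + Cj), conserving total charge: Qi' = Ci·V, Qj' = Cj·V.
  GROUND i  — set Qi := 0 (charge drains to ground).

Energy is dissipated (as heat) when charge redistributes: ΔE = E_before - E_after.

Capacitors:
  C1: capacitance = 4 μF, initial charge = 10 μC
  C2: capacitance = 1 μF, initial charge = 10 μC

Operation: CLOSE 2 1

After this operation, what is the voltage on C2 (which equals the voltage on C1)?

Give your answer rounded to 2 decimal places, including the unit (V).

Initial: C1(4μF, Q=10μC, V=2.50V), C2(1μF, Q=10μC, V=10.00V)
Op 1: CLOSE 2-1: Q_total=20.00, C_total=5.00, V=4.00; Q2=4.00, Q1=16.00; dissipated=22.500

Answer: 4.00 V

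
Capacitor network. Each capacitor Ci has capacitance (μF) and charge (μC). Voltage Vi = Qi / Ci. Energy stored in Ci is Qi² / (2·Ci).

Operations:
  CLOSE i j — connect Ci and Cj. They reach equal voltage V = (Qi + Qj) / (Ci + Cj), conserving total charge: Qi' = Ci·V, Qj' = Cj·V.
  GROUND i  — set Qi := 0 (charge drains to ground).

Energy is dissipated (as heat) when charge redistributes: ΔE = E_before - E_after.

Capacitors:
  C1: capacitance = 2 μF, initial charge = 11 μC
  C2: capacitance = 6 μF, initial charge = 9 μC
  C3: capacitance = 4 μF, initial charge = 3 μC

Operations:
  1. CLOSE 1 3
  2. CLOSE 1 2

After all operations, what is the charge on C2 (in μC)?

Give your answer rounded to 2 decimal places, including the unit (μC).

Initial: C1(2μF, Q=11μC, V=5.50V), C2(6μF, Q=9μC, V=1.50V), C3(4μF, Q=3μC, V=0.75V)
Op 1: CLOSE 1-3: Q_total=14.00, C_total=6.00, V=2.33; Q1=4.67, Q3=9.33; dissipated=15.042
Op 2: CLOSE 1-2: Q_total=13.67, C_total=8.00, V=1.71; Q1=3.42, Q2=10.25; dissipated=0.521
Final charges: Q1=3.42, Q2=10.25, Q3=9.33

Answer: 10.25 μC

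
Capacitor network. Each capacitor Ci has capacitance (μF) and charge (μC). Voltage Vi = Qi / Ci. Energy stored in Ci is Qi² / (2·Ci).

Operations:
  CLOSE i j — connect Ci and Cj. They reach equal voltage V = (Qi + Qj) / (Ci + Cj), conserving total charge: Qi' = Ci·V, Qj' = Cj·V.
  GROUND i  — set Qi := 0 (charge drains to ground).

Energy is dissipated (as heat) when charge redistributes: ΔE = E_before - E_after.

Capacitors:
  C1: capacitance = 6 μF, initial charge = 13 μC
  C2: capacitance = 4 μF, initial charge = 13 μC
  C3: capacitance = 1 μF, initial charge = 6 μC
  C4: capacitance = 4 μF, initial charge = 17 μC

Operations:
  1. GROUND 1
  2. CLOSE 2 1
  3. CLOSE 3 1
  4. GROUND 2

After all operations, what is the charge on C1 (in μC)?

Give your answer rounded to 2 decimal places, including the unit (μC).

Initial: C1(6μF, Q=13μC, V=2.17V), C2(4μF, Q=13μC, V=3.25V), C3(1μF, Q=6μC, V=6.00V), C4(4μF, Q=17μC, V=4.25V)
Op 1: GROUND 1: Q1=0; energy lost=14.083
Op 2: CLOSE 2-1: Q_total=13.00, C_total=10.00, V=1.30; Q2=5.20, Q1=7.80; dissipated=12.675
Op 3: CLOSE 3-1: Q_total=13.80, C_total=7.00, V=1.97; Q3=1.97, Q1=11.83; dissipated=9.467
Op 4: GROUND 2: Q2=0; energy lost=3.380
Final charges: Q1=11.83, Q2=0.00, Q3=1.97, Q4=17.00

Answer: 11.83 μC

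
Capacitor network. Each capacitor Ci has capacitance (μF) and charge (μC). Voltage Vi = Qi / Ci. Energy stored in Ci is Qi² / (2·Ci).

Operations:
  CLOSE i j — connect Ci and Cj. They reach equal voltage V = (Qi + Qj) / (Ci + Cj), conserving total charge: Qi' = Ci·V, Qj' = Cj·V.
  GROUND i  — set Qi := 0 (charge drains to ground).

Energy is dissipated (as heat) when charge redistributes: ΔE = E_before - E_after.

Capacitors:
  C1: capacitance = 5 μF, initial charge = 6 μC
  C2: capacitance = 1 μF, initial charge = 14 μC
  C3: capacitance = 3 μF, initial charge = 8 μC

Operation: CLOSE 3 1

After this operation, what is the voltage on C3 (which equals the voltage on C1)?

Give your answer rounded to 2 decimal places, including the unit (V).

Answer: 1.75 V

Derivation:
Initial: C1(5μF, Q=6μC, V=1.20V), C2(1μF, Q=14μC, V=14.00V), C3(3μF, Q=8μC, V=2.67V)
Op 1: CLOSE 3-1: Q_total=14.00, C_total=8.00, V=1.75; Q3=5.25, Q1=8.75; dissipated=2.017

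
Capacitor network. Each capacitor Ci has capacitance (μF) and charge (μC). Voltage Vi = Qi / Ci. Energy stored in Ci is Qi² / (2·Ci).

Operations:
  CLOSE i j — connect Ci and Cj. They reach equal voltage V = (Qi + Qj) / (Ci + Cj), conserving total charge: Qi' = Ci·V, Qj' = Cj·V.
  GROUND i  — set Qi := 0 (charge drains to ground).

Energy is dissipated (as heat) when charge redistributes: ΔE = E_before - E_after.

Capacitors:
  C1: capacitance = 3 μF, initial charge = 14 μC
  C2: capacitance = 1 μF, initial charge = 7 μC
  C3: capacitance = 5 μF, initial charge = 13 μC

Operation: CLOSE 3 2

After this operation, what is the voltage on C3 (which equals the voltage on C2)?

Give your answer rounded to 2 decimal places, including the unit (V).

Answer: 3.33 V

Derivation:
Initial: C1(3μF, Q=14μC, V=4.67V), C2(1μF, Q=7μC, V=7.00V), C3(5μF, Q=13μC, V=2.60V)
Op 1: CLOSE 3-2: Q_total=20.00, C_total=6.00, V=3.33; Q3=16.67, Q2=3.33; dissipated=8.067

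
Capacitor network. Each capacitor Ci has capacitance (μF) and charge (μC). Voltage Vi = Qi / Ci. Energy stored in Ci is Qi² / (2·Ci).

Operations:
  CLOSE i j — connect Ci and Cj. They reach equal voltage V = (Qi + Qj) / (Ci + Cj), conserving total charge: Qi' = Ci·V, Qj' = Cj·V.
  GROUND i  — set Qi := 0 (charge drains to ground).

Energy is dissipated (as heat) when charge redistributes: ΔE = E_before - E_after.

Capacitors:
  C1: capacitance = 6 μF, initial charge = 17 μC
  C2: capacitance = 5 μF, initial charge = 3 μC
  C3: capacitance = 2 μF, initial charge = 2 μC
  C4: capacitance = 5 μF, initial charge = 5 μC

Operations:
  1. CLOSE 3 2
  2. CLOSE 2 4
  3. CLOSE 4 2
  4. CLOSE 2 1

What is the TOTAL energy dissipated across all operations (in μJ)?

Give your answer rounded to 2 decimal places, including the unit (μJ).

Answer: 5.54 μJ

Derivation:
Initial: C1(6μF, Q=17μC, V=2.83V), C2(5μF, Q=3μC, V=0.60V), C3(2μF, Q=2μC, V=1.00V), C4(5μF, Q=5μC, V=1.00V)
Op 1: CLOSE 3-2: Q_total=5.00, C_total=7.00, V=0.71; Q3=1.43, Q2=3.57; dissipated=0.114
Op 2: CLOSE 2-4: Q_total=8.57, C_total=10.00, V=0.86; Q2=4.29, Q4=4.29; dissipated=0.102
Op 3: CLOSE 4-2: Q_total=8.57, C_total=10.00, V=0.86; Q4=4.29, Q2=4.29; dissipated=0.000
Op 4: CLOSE 2-1: Q_total=21.29, C_total=11.00, V=1.94; Q2=9.68, Q1=11.61; dissipated=5.325
Total dissipated: 5.542 μJ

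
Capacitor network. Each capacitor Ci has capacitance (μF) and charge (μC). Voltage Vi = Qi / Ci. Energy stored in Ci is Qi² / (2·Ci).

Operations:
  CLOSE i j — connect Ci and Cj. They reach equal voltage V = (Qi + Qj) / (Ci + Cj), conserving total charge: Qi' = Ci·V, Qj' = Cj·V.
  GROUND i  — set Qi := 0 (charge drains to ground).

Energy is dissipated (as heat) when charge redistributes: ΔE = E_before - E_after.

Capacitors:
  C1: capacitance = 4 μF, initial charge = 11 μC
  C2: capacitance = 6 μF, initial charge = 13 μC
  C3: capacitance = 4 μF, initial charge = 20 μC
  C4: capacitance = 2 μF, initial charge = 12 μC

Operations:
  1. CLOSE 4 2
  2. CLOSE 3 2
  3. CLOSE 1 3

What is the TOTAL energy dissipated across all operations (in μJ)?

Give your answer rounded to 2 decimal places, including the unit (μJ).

Initial: C1(4μF, Q=11μC, V=2.75V), C2(6μF, Q=13μC, V=2.17V), C3(4μF, Q=20μC, V=5.00V), C4(2μF, Q=12μC, V=6.00V)
Op 1: CLOSE 4-2: Q_total=25.00, C_total=8.00, V=3.12; Q4=6.25, Q2=18.75; dissipated=11.021
Op 2: CLOSE 3-2: Q_total=38.75, C_total=10.00, V=3.88; Q3=15.50, Q2=23.25; dissipated=4.219
Op 3: CLOSE 1-3: Q_total=26.50, C_total=8.00, V=3.31; Q1=13.25, Q3=13.25; dissipated=1.266
Total dissipated: 16.505 μJ

Answer: 16.51 μJ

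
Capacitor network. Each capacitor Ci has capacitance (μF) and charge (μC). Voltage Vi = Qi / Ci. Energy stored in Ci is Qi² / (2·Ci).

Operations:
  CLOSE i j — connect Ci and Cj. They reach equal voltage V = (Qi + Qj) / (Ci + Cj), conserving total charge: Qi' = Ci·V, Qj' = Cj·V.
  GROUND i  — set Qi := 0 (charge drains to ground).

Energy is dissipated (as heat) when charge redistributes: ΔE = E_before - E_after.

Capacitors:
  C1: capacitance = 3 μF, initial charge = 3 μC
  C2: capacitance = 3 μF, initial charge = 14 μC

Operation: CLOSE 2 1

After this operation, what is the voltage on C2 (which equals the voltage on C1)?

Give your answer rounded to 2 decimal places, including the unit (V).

Answer: 2.83 V

Derivation:
Initial: C1(3μF, Q=3μC, V=1.00V), C2(3μF, Q=14μC, V=4.67V)
Op 1: CLOSE 2-1: Q_total=17.00, C_total=6.00, V=2.83; Q2=8.50, Q1=8.50; dissipated=10.083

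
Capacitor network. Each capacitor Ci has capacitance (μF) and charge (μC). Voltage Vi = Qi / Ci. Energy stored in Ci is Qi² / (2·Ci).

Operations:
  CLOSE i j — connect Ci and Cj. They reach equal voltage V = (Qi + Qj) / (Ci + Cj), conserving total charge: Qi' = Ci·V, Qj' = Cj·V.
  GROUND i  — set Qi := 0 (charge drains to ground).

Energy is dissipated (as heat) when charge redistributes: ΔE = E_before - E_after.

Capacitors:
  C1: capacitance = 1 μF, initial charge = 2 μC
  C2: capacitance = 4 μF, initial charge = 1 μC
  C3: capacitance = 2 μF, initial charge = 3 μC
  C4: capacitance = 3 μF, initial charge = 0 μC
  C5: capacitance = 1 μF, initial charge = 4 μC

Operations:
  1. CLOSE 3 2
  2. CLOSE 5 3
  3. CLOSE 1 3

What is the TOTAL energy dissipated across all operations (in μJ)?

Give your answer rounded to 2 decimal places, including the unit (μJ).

Answer: 4.76 μJ

Derivation:
Initial: C1(1μF, Q=2μC, V=2.00V), C2(4μF, Q=1μC, V=0.25V), C3(2μF, Q=3μC, V=1.50V), C4(3μF, Q=0μC, V=0.00V), C5(1μF, Q=4μC, V=4.00V)
Op 1: CLOSE 3-2: Q_total=4.00, C_total=6.00, V=0.67; Q3=1.33, Q2=2.67; dissipated=1.042
Op 2: CLOSE 5-3: Q_total=5.33, C_total=3.00, V=1.78; Q5=1.78, Q3=3.56; dissipated=3.704
Op 3: CLOSE 1-3: Q_total=5.56, C_total=3.00, V=1.85; Q1=1.85, Q3=3.70; dissipated=0.016
Total dissipated: 4.762 μJ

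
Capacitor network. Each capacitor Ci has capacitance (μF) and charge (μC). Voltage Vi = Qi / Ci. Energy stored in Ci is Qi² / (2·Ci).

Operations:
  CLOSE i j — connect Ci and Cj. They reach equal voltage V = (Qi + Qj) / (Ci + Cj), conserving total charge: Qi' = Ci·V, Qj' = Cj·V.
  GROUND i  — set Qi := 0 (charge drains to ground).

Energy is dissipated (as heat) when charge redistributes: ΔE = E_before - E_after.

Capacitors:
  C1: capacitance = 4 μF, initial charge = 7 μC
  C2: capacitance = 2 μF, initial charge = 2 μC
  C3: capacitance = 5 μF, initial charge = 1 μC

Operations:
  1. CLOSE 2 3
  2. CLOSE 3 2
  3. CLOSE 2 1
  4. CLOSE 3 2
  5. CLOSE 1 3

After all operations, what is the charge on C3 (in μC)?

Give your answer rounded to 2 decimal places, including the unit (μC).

Initial: C1(4μF, Q=7μC, V=1.75V), C2(2μF, Q=2μC, V=1.00V), C3(5μF, Q=1μC, V=0.20V)
Op 1: CLOSE 2-3: Q_total=3.00, C_total=7.00, V=0.43; Q2=0.86, Q3=2.14; dissipated=0.457
Op 2: CLOSE 3-2: Q_total=3.00, C_total=7.00, V=0.43; Q3=2.14, Q2=0.86; dissipated=0.000
Op 3: CLOSE 2-1: Q_total=7.86, C_total=6.00, V=1.31; Q2=2.62, Q1=5.24; dissipated=1.164
Op 4: CLOSE 3-2: Q_total=4.76, C_total=7.00, V=0.68; Q3=3.40, Q2=1.36; dissipated=0.554
Op 5: CLOSE 1-3: Q_total=8.64, C_total=9.00, V=0.96; Q1=3.84, Q3=4.80; dissipated=0.440
Final charges: Q1=3.84, Q2=1.36, Q3=4.80

Answer: 4.80 μC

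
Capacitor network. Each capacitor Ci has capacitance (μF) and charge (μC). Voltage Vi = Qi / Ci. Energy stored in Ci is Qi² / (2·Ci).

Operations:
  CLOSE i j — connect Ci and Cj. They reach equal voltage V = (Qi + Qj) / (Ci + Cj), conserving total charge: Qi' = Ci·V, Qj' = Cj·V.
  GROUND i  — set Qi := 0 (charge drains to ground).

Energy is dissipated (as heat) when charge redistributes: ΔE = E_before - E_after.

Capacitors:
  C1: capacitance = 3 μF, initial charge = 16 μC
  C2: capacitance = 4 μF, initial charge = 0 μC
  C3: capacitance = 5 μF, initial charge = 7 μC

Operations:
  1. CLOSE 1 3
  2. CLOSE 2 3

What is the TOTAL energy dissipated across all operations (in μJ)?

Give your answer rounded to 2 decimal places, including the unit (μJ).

Answer: 23.69 μJ

Derivation:
Initial: C1(3μF, Q=16μC, V=5.33V), C2(4μF, Q=0μC, V=0.00V), C3(5μF, Q=7μC, V=1.40V)
Op 1: CLOSE 1-3: Q_total=23.00, C_total=8.00, V=2.88; Q1=8.62, Q3=14.38; dissipated=14.504
Op 2: CLOSE 2-3: Q_total=14.38, C_total=9.00, V=1.60; Q2=6.39, Q3=7.99; dissipated=9.184
Total dissipated: 23.688 μJ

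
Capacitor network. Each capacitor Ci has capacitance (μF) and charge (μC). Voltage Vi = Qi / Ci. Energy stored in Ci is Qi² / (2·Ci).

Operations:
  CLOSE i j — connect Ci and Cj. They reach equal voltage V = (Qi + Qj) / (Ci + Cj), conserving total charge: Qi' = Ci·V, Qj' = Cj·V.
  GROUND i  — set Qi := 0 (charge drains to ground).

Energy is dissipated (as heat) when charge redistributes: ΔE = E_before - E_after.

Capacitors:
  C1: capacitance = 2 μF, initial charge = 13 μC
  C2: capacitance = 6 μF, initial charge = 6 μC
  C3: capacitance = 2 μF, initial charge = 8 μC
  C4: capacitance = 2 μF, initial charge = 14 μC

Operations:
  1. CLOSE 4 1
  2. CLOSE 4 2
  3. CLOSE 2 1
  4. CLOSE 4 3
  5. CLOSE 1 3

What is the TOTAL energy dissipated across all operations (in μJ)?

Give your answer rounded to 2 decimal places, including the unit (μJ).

Initial: C1(2μF, Q=13μC, V=6.50V), C2(6μF, Q=6μC, V=1.00V), C3(2μF, Q=8μC, V=4.00V), C4(2μF, Q=14μC, V=7.00V)
Op 1: CLOSE 4-1: Q_total=27.00, C_total=4.00, V=6.75; Q4=13.50, Q1=13.50; dissipated=0.125
Op 2: CLOSE 4-2: Q_total=19.50, C_total=8.00, V=2.44; Q4=4.88, Q2=14.62; dissipated=24.797
Op 3: CLOSE 2-1: Q_total=28.12, C_total=8.00, V=3.52; Q2=21.09, Q1=7.03; dissipated=13.948
Op 4: CLOSE 4-3: Q_total=12.88, C_total=4.00, V=3.22; Q4=6.44, Q3=6.44; dissipated=1.221
Op 5: CLOSE 1-3: Q_total=13.47, C_total=4.00, V=3.37; Q1=6.73, Q3=6.73; dissipated=0.044
Total dissipated: 40.135 μJ

Answer: 40.13 μJ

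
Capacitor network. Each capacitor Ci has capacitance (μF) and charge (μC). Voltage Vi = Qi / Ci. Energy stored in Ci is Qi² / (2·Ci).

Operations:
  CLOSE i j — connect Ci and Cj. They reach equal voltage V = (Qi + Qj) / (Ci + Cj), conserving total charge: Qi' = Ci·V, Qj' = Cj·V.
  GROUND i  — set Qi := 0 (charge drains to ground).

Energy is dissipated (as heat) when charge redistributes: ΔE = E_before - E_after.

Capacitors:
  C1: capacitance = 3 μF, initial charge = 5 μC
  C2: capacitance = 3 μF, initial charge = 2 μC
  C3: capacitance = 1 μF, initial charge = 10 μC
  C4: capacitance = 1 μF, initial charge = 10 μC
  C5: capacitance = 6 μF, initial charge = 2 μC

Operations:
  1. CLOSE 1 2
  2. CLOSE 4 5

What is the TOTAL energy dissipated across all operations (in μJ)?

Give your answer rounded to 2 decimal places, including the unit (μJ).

Answer: 40.80 μJ

Derivation:
Initial: C1(3μF, Q=5μC, V=1.67V), C2(3μF, Q=2μC, V=0.67V), C3(1μF, Q=10μC, V=10.00V), C4(1μF, Q=10μC, V=10.00V), C5(6μF, Q=2μC, V=0.33V)
Op 1: CLOSE 1-2: Q_total=7.00, C_total=6.00, V=1.17; Q1=3.50, Q2=3.50; dissipated=0.750
Op 2: CLOSE 4-5: Q_total=12.00, C_total=7.00, V=1.71; Q4=1.71, Q5=10.29; dissipated=40.048
Total dissipated: 40.798 μJ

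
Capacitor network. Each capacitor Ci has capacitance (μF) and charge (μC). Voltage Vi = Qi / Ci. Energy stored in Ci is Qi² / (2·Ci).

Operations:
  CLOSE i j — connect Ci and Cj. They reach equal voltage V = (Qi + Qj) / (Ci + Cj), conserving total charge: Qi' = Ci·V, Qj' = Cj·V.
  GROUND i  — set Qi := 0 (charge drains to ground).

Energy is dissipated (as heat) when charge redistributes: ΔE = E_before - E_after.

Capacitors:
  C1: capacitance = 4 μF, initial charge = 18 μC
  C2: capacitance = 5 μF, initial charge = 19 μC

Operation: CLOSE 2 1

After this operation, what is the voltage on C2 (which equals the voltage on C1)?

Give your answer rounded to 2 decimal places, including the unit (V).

Answer: 4.11 V

Derivation:
Initial: C1(4μF, Q=18μC, V=4.50V), C2(5μF, Q=19μC, V=3.80V)
Op 1: CLOSE 2-1: Q_total=37.00, C_total=9.00, V=4.11; Q2=20.56, Q1=16.44; dissipated=0.544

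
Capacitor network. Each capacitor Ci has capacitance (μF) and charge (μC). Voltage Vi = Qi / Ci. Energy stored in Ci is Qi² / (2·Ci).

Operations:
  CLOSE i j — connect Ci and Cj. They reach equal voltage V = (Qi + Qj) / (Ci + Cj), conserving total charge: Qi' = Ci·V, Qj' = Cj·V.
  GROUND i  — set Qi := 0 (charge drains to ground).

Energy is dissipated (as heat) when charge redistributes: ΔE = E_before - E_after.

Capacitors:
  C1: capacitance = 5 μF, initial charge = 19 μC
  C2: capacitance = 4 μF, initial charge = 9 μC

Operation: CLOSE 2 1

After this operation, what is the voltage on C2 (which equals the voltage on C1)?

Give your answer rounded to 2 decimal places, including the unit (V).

Answer: 3.11 V

Derivation:
Initial: C1(5μF, Q=19μC, V=3.80V), C2(4μF, Q=9μC, V=2.25V)
Op 1: CLOSE 2-1: Q_total=28.00, C_total=9.00, V=3.11; Q2=12.44, Q1=15.56; dissipated=2.669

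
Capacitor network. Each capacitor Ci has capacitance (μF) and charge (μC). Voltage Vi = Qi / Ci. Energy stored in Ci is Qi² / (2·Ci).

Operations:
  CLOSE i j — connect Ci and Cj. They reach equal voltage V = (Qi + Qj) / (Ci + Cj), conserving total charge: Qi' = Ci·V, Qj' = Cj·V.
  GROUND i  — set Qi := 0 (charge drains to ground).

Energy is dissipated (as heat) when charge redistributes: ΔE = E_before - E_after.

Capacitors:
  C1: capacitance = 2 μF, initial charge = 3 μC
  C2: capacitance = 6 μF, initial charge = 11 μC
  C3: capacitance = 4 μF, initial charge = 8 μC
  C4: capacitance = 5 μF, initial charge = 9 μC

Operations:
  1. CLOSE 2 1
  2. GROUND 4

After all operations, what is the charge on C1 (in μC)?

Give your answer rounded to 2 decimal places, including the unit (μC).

Answer: 3.50 μC

Derivation:
Initial: C1(2μF, Q=3μC, V=1.50V), C2(6μF, Q=11μC, V=1.83V), C3(4μF, Q=8μC, V=2.00V), C4(5μF, Q=9μC, V=1.80V)
Op 1: CLOSE 2-1: Q_total=14.00, C_total=8.00, V=1.75; Q2=10.50, Q1=3.50; dissipated=0.083
Op 2: GROUND 4: Q4=0; energy lost=8.100
Final charges: Q1=3.50, Q2=10.50, Q3=8.00, Q4=0.00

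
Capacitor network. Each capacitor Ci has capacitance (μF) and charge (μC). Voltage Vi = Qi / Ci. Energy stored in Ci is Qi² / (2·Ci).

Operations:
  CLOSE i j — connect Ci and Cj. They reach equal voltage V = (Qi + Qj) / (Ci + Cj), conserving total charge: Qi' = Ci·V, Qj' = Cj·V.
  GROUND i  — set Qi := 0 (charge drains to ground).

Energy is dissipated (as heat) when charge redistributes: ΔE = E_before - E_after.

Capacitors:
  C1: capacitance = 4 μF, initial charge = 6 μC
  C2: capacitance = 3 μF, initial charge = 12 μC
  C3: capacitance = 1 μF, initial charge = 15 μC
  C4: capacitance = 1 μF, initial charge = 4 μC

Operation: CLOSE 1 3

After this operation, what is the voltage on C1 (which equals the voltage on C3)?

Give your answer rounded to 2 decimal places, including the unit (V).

Answer: 4.20 V

Derivation:
Initial: C1(4μF, Q=6μC, V=1.50V), C2(3μF, Q=12μC, V=4.00V), C3(1μF, Q=15μC, V=15.00V), C4(1μF, Q=4μC, V=4.00V)
Op 1: CLOSE 1-3: Q_total=21.00, C_total=5.00, V=4.20; Q1=16.80, Q3=4.20; dissipated=72.900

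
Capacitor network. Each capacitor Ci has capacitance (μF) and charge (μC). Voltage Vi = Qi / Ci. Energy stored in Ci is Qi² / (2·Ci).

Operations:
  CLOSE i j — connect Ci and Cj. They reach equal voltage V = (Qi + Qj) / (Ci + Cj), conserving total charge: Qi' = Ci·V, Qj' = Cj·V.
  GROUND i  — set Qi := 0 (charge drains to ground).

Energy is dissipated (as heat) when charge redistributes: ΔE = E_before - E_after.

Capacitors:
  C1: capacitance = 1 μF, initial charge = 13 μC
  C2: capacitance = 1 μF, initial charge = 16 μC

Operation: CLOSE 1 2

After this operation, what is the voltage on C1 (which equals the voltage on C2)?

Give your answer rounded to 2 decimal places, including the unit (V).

Initial: C1(1μF, Q=13μC, V=13.00V), C2(1μF, Q=16μC, V=16.00V)
Op 1: CLOSE 1-2: Q_total=29.00, C_total=2.00, V=14.50; Q1=14.50, Q2=14.50; dissipated=2.250

Answer: 14.50 V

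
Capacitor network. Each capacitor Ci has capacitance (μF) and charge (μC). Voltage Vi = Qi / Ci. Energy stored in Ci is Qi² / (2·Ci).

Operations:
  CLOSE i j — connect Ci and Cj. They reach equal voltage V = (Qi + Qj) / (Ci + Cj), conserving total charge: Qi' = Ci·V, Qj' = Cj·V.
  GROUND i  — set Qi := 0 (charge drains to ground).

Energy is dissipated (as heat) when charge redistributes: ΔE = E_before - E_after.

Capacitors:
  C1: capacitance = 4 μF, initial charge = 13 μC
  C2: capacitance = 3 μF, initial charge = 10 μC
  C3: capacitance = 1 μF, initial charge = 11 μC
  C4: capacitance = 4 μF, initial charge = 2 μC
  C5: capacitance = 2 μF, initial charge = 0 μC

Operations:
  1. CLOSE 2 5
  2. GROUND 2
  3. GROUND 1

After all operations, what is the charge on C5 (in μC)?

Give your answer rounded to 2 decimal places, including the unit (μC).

Answer: 4.00 μC

Derivation:
Initial: C1(4μF, Q=13μC, V=3.25V), C2(3μF, Q=10μC, V=3.33V), C3(1μF, Q=11μC, V=11.00V), C4(4μF, Q=2μC, V=0.50V), C5(2μF, Q=0μC, V=0.00V)
Op 1: CLOSE 2-5: Q_total=10.00, C_total=5.00, V=2.00; Q2=6.00, Q5=4.00; dissipated=6.667
Op 2: GROUND 2: Q2=0; energy lost=6.000
Op 3: GROUND 1: Q1=0; energy lost=21.125
Final charges: Q1=0.00, Q2=0.00, Q3=11.00, Q4=2.00, Q5=4.00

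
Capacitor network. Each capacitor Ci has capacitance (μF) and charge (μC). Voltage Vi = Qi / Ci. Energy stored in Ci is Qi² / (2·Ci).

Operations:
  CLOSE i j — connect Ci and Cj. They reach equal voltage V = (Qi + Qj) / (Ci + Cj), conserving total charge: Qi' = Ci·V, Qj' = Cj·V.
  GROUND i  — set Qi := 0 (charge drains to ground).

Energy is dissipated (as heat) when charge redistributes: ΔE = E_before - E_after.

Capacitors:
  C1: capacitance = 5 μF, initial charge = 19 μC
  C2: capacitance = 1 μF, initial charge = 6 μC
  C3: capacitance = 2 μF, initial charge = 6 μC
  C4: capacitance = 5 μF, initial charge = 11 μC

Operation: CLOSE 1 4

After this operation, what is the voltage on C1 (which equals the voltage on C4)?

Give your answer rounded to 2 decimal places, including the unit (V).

Initial: C1(5μF, Q=19μC, V=3.80V), C2(1μF, Q=6μC, V=6.00V), C3(2μF, Q=6μC, V=3.00V), C4(5μF, Q=11μC, V=2.20V)
Op 1: CLOSE 1-4: Q_total=30.00, C_total=10.00, V=3.00; Q1=15.00, Q4=15.00; dissipated=3.200

Answer: 3.00 V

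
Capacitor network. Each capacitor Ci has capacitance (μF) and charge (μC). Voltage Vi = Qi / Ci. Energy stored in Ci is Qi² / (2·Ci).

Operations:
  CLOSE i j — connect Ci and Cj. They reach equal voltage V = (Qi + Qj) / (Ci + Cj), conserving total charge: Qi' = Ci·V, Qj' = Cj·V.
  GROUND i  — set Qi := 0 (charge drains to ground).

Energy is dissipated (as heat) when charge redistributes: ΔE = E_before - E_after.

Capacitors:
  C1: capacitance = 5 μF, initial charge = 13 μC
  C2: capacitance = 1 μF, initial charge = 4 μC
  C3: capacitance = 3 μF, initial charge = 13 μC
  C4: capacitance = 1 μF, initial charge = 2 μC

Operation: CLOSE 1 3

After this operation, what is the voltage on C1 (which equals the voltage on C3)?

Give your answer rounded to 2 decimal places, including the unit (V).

Answer: 3.25 V

Derivation:
Initial: C1(5μF, Q=13μC, V=2.60V), C2(1μF, Q=4μC, V=4.00V), C3(3μF, Q=13μC, V=4.33V), C4(1μF, Q=2μC, V=2.00V)
Op 1: CLOSE 1-3: Q_total=26.00, C_total=8.00, V=3.25; Q1=16.25, Q3=9.75; dissipated=2.817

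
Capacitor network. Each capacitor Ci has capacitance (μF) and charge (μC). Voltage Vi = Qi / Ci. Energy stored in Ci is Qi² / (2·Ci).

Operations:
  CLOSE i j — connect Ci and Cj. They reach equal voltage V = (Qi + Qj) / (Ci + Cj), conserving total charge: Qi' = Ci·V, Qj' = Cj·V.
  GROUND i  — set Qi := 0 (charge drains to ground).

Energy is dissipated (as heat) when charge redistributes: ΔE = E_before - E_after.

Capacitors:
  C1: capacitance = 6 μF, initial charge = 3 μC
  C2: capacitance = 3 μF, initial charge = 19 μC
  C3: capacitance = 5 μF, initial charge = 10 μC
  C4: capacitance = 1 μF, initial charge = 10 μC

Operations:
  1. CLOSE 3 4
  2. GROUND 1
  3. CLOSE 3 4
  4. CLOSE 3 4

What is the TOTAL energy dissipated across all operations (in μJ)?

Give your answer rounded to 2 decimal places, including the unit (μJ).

Initial: C1(6μF, Q=3μC, V=0.50V), C2(3μF, Q=19μC, V=6.33V), C3(5μF, Q=10μC, V=2.00V), C4(1μF, Q=10μC, V=10.00V)
Op 1: CLOSE 3-4: Q_total=20.00, C_total=6.00, V=3.33; Q3=16.67, Q4=3.33; dissipated=26.667
Op 2: GROUND 1: Q1=0; energy lost=0.750
Op 3: CLOSE 3-4: Q_total=20.00, C_total=6.00, V=3.33; Q3=16.67, Q4=3.33; dissipated=0.000
Op 4: CLOSE 3-4: Q_total=20.00, C_total=6.00, V=3.33; Q3=16.67, Q4=3.33; dissipated=0.000
Total dissipated: 27.417 μJ

Answer: 27.42 μJ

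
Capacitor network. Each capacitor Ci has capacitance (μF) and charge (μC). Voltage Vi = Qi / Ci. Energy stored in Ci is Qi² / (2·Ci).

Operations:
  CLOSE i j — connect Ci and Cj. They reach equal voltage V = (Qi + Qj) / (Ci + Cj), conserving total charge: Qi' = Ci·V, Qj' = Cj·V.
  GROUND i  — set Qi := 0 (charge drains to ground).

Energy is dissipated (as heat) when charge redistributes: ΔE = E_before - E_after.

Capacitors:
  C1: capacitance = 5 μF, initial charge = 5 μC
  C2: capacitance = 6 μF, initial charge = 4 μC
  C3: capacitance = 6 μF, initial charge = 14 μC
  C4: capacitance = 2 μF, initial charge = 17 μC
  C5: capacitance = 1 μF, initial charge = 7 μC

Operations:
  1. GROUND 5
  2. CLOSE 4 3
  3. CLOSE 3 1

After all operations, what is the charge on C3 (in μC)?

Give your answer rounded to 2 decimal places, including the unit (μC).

Initial: C1(5μF, Q=5μC, V=1.00V), C2(6μF, Q=4μC, V=0.67V), C3(6μF, Q=14μC, V=2.33V), C4(2μF, Q=17μC, V=8.50V), C5(1μF, Q=7μC, V=7.00V)
Op 1: GROUND 5: Q5=0; energy lost=24.500
Op 2: CLOSE 4-3: Q_total=31.00, C_total=8.00, V=3.88; Q4=7.75, Q3=23.25; dissipated=28.521
Op 3: CLOSE 3-1: Q_total=28.25, C_total=11.00, V=2.57; Q3=15.41, Q1=12.84; dissipated=11.271
Final charges: Q1=12.84, Q2=4.00, Q3=15.41, Q4=7.75, Q5=0.00

Answer: 15.41 μC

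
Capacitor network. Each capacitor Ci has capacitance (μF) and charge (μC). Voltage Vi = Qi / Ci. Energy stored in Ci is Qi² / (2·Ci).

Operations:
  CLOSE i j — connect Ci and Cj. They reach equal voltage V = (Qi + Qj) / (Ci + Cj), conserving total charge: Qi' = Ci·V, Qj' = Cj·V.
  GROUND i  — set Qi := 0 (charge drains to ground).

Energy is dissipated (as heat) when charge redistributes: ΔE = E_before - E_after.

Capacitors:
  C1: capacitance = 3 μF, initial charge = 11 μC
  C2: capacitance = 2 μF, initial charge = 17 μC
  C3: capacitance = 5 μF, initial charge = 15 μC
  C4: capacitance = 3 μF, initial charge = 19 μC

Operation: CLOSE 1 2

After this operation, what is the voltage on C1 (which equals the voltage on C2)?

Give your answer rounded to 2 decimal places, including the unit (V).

Answer: 5.60 V

Derivation:
Initial: C1(3μF, Q=11μC, V=3.67V), C2(2μF, Q=17μC, V=8.50V), C3(5μF, Q=15μC, V=3.00V), C4(3μF, Q=19μC, V=6.33V)
Op 1: CLOSE 1-2: Q_total=28.00, C_total=5.00, V=5.60; Q1=16.80, Q2=11.20; dissipated=14.017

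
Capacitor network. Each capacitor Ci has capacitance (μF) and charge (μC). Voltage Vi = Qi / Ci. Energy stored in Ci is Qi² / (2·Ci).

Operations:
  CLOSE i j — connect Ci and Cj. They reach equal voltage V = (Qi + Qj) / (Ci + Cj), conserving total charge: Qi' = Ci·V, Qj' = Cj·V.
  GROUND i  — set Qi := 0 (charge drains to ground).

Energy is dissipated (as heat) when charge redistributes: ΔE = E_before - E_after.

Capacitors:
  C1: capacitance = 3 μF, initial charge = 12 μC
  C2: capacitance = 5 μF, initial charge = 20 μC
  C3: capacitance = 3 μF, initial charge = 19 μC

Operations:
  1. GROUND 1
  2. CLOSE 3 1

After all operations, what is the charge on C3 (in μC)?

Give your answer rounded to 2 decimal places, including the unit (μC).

Answer: 9.50 μC

Derivation:
Initial: C1(3μF, Q=12μC, V=4.00V), C2(5μF, Q=20μC, V=4.00V), C3(3μF, Q=19μC, V=6.33V)
Op 1: GROUND 1: Q1=0; energy lost=24.000
Op 2: CLOSE 3-1: Q_total=19.00, C_total=6.00, V=3.17; Q3=9.50, Q1=9.50; dissipated=30.083
Final charges: Q1=9.50, Q2=20.00, Q3=9.50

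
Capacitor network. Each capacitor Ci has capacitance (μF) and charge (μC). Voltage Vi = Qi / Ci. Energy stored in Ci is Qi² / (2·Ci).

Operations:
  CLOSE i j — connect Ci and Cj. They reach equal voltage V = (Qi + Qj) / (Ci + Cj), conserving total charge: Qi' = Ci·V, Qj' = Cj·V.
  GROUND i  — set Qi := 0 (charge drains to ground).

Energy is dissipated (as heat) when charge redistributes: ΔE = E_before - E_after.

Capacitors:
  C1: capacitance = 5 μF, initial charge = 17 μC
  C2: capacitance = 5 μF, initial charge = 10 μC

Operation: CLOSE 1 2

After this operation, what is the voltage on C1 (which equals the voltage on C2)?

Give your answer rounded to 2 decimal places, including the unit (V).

Initial: C1(5μF, Q=17μC, V=3.40V), C2(5μF, Q=10μC, V=2.00V)
Op 1: CLOSE 1-2: Q_total=27.00, C_total=10.00, V=2.70; Q1=13.50, Q2=13.50; dissipated=2.450

Answer: 2.70 V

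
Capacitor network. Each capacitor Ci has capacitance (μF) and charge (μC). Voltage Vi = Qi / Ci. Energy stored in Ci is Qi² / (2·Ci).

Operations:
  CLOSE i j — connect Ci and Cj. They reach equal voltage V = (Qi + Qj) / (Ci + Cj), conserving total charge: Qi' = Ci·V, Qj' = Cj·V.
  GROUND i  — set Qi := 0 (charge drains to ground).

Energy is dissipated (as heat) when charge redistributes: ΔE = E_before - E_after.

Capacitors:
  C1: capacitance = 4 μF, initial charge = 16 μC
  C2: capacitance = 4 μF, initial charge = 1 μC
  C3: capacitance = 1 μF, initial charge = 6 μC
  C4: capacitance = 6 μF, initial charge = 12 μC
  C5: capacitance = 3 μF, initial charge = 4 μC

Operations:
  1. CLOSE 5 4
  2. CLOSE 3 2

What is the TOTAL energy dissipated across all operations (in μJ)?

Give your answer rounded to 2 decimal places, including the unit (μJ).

Initial: C1(4μF, Q=16μC, V=4.00V), C2(4μF, Q=1μC, V=0.25V), C3(1μF, Q=6μC, V=6.00V), C4(6μF, Q=12μC, V=2.00V), C5(3μF, Q=4μC, V=1.33V)
Op 1: CLOSE 5-4: Q_total=16.00, C_total=9.00, V=1.78; Q5=5.33, Q4=10.67; dissipated=0.444
Op 2: CLOSE 3-2: Q_total=7.00, C_total=5.00, V=1.40; Q3=1.40, Q2=5.60; dissipated=13.225
Total dissipated: 13.669 μJ

Answer: 13.67 μJ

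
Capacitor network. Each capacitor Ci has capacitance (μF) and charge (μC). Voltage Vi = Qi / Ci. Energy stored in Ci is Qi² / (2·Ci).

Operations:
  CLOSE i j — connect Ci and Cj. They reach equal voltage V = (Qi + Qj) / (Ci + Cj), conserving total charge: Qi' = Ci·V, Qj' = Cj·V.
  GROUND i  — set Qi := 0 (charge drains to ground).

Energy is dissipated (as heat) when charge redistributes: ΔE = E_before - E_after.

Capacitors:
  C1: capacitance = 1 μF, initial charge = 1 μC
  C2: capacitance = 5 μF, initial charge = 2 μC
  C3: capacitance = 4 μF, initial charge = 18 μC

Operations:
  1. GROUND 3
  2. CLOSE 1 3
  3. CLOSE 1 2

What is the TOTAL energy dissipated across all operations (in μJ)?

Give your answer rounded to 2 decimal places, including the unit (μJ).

Answer: 40.92 μJ

Derivation:
Initial: C1(1μF, Q=1μC, V=1.00V), C2(5μF, Q=2μC, V=0.40V), C3(4μF, Q=18μC, V=4.50V)
Op 1: GROUND 3: Q3=0; energy lost=40.500
Op 2: CLOSE 1-3: Q_total=1.00, C_total=5.00, V=0.20; Q1=0.20, Q3=0.80; dissipated=0.400
Op 3: CLOSE 1-2: Q_total=2.20, C_total=6.00, V=0.37; Q1=0.37, Q2=1.83; dissipated=0.017
Total dissipated: 40.917 μJ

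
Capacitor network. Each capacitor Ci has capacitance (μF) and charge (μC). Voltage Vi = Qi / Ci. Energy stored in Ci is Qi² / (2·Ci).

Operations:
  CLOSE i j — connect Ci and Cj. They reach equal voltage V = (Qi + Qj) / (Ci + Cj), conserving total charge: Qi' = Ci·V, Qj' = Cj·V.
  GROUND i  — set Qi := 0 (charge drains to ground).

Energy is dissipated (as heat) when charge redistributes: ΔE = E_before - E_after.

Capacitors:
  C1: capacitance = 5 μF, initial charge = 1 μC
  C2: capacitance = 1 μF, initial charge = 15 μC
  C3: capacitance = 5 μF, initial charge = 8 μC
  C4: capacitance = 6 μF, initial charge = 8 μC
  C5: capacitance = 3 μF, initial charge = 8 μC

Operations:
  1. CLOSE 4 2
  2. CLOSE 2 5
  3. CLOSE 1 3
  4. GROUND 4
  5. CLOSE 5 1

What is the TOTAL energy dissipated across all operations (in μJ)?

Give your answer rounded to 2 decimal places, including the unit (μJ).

Initial: C1(5μF, Q=1μC, V=0.20V), C2(1μF, Q=15μC, V=15.00V), C3(5μF, Q=8μC, V=1.60V), C4(6μF, Q=8μC, V=1.33V), C5(3μF, Q=8μC, V=2.67V)
Op 1: CLOSE 4-2: Q_total=23.00, C_total=7.00, V=3.29; Q4=19.71, Q2=3.29; dissipated=80.048
Op 2: CLOSE 2-5: Q_total=11.29, C_total=4.00, V=2.82; Q2=2.82, Q5=8.46; dissipated=0.144
Op 3: CLOSE 1-3: Q_total=9.00, C_total=10.00, V=0.90; Q1=4.50, Q3=4.50; dissipated=2.450
Op 4: GROUND 4: Q4=0; energy lost=32.388
Op 5: CLOSE 5-1: Q_total=12.96, C_total=8.00, V=1.62; Q5=4.86, Q1=8.10; dissipated=3.461
Total dissipated: 118.490 μJ

Answer: 118.49 μJ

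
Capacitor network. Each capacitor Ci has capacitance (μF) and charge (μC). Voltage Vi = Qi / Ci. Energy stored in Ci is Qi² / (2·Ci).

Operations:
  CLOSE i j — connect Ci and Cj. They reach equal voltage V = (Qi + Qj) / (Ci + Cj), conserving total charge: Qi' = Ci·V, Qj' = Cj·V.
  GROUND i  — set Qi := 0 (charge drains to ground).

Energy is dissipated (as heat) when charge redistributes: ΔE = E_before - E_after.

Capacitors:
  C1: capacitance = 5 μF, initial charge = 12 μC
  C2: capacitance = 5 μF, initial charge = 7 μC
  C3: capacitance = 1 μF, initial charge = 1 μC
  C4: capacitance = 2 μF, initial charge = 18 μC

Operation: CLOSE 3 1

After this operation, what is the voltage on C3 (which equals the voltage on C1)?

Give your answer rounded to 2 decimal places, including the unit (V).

Initial: C1(5μF, Q=12μC, V=2.40V), C2(5μF, Q=7μC, V=1.40V), C3(1μF, Q=1μC, V=1.00V), C4(2μF, Q=18μC, V=9.00V)
Op 1: CLOSE 3-1: Q_total=13.00, C_total=6.00, V=2.17; Q3=2.17, Q1=10.83; dissipated=0.817

Answer: 2.17 V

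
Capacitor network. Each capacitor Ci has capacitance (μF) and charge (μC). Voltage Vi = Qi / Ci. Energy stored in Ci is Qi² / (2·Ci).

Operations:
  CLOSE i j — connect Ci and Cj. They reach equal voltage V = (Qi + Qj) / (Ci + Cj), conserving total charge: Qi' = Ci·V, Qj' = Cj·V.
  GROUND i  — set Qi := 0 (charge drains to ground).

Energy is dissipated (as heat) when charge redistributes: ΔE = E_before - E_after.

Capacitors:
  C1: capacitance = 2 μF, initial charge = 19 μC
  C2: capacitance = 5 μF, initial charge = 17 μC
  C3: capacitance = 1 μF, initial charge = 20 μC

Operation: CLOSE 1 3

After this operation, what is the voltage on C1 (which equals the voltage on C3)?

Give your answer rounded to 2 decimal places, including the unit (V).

Initial: C1(2μF, Q=19μC, V=9.50V), C2(5μF, Q=17μC, V=3.40V), C3(1μF, Q=20μC, V=20.00V)
Op 1: CLOSE 1-3: Q_total=39.00, C_total=3.00, V=13.00; Q1=26.00, Q3=13.00; dissipated=36.750

Answer: 13.00 V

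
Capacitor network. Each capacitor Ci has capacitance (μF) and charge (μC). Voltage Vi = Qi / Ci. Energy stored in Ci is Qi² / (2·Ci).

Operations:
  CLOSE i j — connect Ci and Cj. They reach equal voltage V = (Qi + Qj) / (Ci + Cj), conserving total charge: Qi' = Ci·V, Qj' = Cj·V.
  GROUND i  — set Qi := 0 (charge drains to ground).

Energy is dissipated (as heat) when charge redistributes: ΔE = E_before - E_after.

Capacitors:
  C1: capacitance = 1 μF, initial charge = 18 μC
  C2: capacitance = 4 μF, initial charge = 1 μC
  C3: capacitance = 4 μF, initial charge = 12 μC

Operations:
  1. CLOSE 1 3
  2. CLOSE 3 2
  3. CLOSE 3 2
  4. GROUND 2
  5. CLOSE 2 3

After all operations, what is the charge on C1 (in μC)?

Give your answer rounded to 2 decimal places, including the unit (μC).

Answer: 6.00 μC

Derivation:
Initial: C1(1μF, Q=18μC, V=18.00V), C2(4μF, Q=1μC, V=0.25V), C3(4μF, Q=12μC, V=3.00V)
Op 1: CLOSE 1-3: Q_total=30.00, C_total=5.00, V=6.00; Q1=6.00, Q3=24.00; dissipated=90.000
Op 2: CLOSE 3-2: Q_total=25.00, C_total=8.00, V=3.12; Q3=12.50, Q2=12.50; dissipated=33.062
Op 3: CLOSE 3-2: Q_total=25.00, C_total=8.00, V=3.12; Q3=12.50, Q2=12.50; dissipated=0.000
Op 4: GROUND 2: Q2=0; energy lost=19.531
Op 5: CLOSE 2-3: Q_total=12.50, C_total=8.00, V=1.56; Q2=6.25, Q3=6.25; dissipated=9.766
Final charges: Q1=6.00, Q2=6.25, Q3=6.25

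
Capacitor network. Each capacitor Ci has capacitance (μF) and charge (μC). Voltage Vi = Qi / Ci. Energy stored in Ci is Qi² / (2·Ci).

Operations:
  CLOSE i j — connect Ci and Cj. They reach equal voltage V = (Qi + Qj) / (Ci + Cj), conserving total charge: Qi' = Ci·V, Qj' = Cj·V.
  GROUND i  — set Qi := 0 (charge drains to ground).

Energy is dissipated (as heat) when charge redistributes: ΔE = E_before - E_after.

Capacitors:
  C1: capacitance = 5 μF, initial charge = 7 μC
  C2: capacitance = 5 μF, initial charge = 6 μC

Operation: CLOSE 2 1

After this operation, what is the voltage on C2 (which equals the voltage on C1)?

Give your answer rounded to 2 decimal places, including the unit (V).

Answer: 1.30 V

Derivation:
Initial: C1(5μF, Q=7μC, V=1.40V), C2(5μF, Q=6μC, V=1.20V)
Op 1: CLOSE 2-1: Q_total=13.00, C_total=10.00, V=1.30; Q2=6.50, Q1=6.50; dissipated=0.050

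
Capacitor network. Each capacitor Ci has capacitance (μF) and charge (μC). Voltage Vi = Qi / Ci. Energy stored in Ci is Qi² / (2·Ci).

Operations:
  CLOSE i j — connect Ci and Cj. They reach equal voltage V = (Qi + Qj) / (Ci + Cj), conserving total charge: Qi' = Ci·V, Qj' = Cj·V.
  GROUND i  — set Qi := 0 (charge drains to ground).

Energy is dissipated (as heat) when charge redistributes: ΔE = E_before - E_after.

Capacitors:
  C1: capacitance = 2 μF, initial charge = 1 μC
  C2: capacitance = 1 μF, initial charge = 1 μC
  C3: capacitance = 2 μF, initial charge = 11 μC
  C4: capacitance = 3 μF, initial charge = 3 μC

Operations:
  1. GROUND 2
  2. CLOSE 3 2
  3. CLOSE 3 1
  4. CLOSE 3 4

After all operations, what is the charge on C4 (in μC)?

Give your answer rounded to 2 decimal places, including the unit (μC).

Initial: C1(2μF, Q=1μC, V=0.50V), C2(1μF, Q=1μC, V=1.00V), C3(2μF, Q=11μC, V=5.50V), C4(3μF, Q=3μC, V=1.00V)
Op 1: GROUND 2: Q2=0; energy lost=0.500
Op 2: CLOSE 3-2: Q_total=11.00, C_total=3.00, V=3.67; Q3=7.33, Q2=3.67; dissipated=10.083
Op 3: CLOSE 3-1: Q_total=8.33, C_total=4.00, V=2.08; Q3=4.17, Q1=4.17; dissipated=5.014
Op 4: CLOSE 3-4: Q_total=7.17, C_total=5.00, V=1.43; Q3=2.87, Q4=4.30; dissipated=0.704
Final charges: Q1=4.17, Q2=3.67, Q3=2.87, Q4=4.30

Answer: 4.30 μC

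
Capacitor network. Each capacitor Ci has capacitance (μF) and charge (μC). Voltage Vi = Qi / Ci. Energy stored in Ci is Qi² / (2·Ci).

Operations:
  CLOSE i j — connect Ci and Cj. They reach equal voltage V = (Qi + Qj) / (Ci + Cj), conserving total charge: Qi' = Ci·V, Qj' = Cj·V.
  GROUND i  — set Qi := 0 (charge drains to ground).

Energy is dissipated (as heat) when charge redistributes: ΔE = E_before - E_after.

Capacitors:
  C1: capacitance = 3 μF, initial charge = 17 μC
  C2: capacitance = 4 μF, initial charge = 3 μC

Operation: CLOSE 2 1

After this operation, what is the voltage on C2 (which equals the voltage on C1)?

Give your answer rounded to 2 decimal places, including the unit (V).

Initial: C1(3μF, Q=17μC, V=5.67V), C2(4μF, Q=3μC, V=0.75V)
Op 1: CLOSE 2-1: Q_total=20.00, C_total=7.00, V=2.86; Q2=11.43, Q1=8.57; dissipated=20.720

Answer: 2.86 V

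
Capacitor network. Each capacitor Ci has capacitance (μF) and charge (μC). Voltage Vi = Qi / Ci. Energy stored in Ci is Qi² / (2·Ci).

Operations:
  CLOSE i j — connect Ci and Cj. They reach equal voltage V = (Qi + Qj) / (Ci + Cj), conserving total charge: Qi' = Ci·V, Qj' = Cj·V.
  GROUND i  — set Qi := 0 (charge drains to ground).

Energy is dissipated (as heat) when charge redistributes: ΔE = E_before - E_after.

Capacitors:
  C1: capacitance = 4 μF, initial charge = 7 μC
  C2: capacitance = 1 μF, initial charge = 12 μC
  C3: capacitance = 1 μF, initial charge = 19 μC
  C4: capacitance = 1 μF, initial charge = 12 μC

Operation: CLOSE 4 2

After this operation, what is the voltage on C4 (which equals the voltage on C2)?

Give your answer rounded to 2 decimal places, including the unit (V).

Initial: C1(4μF, Q=7μC, V=1.75V), C2(1μF, Q=12μC, V=12.00V), C3(1μF, Q=19μC, V=19.00V), C4(1μF, Q=12μC, V=12.00V)
Op 1: CLOSE 4-2: Q_total=24.00, C_total=2.00, V=12.00; Q4=12.00, Q2=12.00; dissipated=0.000

Answer: 12.00 V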